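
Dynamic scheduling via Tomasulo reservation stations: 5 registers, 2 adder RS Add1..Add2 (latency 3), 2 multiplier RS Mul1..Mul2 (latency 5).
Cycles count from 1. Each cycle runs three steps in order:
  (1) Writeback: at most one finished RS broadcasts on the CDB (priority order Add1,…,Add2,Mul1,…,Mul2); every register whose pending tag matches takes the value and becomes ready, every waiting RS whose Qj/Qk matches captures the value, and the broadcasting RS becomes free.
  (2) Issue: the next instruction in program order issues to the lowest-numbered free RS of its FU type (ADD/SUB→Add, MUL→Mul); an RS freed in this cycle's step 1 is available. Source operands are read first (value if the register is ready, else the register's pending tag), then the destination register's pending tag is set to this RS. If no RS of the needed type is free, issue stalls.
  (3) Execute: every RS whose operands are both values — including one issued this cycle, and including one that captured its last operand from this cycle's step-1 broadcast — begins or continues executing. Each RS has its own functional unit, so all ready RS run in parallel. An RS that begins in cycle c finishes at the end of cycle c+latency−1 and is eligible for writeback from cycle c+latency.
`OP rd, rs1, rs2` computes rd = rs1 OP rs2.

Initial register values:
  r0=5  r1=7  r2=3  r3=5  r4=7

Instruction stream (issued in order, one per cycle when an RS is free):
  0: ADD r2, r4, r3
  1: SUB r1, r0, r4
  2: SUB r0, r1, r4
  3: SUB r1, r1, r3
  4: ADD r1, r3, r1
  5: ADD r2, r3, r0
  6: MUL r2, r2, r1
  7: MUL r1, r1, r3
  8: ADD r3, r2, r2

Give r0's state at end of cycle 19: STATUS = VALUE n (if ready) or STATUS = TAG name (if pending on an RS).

cycle 1: issue ADD r2<-Add1 // r0:5,r1:7,r2:Add1,r3:5,r4:7
cycle 2: issue SUB r1<-Add2 // r0:5,r1:Add2,r2:Add1,r3:5,r4:7
cycle 3: stall // r0:5,r1:Add2,r2:Add1,r3:5,r4:7
cycle 4: CDB Add1=12; issue SUB r0<-Add1 // r0:Add1,r1:Add2,r2:12,r3:5,r4:7
cycle 5: CDB Add2=-2; issue SUB r1<-Add2 // r0:Add1,r1:Add2,r2:12,r3:5,r4:7
cycle 6: stall // r0:Add1,r1:Add2,r2:12,r3:5,r4:7
cycle 7: stall // r0:Add1,r1:Add2,r2:12,r3:5,r4:7
cycle 8: CDB Add1=-9; issue ADD r1<-Add1 // r0:-9,r1:Add1,r2:12,r3:5,r4:7
cycle 9: CDB Add2=-7; issue ADD r2<-Add2 // r0:-9,r1:Add1,r2:Add2,r3:5,r4:7
cycle 10: issue MUL r2<-Mul1 // r0:-9,r1:Add1,r2:Mul1,r3:5,r4:7
cycle 11: issue MUL r1<-Mul2 // r0:-9,r1:Mul2,r2:Mul1,r3:5,r4:7
cycle 12: CDB Add1=-2; issue ADD r3<-Add1 // r0:-9,r1:Mul2,r2:Mul1,r3:Add1,r4:7
cycle 13: CDB Add2=-4 // r0:-9,r1:Mul2,r2:Mul1,r3:Add1,r4:7
cycle 14: - // r0:-9,r1:Mul2,r2:Mul1,r3:Add1,r4:7
cycle 15: - // r0:-9,r1:Mul2,r2:Mul1,r3:Add1,r4:7
cycle 16: - // r0:-9,r1:Mul2,r2:Mul1,r3:Add1,r4:7
cycle 17: CDB Mul2=-10 // r0:-9,r1:-10,r2:Mul1,r3:Add1,r4:7
cycle 18: CDB Mul1=8 // r0:-9,r1:-10,r2:8,r3:Add1,r4:7
cycle 19: - // r0:-9,r1:-10,r2:8,r3:Add1,r4:7

STATUS = VALUE -9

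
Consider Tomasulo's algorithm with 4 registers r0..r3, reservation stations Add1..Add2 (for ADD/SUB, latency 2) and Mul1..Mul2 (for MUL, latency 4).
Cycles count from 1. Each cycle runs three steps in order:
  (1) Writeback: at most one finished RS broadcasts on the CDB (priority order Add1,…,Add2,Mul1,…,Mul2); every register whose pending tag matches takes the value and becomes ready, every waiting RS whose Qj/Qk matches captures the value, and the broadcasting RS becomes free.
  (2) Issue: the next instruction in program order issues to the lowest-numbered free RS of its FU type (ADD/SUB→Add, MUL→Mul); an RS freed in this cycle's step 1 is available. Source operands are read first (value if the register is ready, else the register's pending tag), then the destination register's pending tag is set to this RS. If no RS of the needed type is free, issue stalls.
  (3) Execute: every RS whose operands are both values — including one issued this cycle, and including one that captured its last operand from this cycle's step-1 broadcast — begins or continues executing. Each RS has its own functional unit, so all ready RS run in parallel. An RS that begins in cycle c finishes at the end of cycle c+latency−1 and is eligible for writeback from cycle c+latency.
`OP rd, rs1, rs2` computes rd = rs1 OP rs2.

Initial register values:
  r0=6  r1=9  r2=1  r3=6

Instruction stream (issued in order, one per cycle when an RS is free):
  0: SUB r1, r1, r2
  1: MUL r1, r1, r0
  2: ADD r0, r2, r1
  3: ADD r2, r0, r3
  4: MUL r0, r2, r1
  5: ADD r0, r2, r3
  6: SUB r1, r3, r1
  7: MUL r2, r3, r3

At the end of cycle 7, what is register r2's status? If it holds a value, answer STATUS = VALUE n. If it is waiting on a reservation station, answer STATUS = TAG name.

  c1: issue SUB r1<-Add1  regs: r0:6,r1:Add1,r2:1,r3:6
  c2: issue MUL r1<-Mul1  regs: r0:6,r1:Mul1,r2:1,r3:6
  c3: CDB Add1=8; issue ADD r0<-Add1  regs: r0:Add1,r1:Mul1,r2:1,r3:6
  c4: issue ADD r2<-Add2  regs: r0:Add1,r1:Mul1,r2:Add2,r3:6
  c5: issue MUL r0<-Mul2  regs: r0:Mul2,r1:Mul1,r2:Add2,r3:6
  c6: stall  regs: r0:Mul2,r1:Mul1,r2:Add2,r3:6
  c7: CDB Mul1=48; stall  regs: r0:Mul2,r1:48,r2:Add2,r3:6

STATUS = TAG Add2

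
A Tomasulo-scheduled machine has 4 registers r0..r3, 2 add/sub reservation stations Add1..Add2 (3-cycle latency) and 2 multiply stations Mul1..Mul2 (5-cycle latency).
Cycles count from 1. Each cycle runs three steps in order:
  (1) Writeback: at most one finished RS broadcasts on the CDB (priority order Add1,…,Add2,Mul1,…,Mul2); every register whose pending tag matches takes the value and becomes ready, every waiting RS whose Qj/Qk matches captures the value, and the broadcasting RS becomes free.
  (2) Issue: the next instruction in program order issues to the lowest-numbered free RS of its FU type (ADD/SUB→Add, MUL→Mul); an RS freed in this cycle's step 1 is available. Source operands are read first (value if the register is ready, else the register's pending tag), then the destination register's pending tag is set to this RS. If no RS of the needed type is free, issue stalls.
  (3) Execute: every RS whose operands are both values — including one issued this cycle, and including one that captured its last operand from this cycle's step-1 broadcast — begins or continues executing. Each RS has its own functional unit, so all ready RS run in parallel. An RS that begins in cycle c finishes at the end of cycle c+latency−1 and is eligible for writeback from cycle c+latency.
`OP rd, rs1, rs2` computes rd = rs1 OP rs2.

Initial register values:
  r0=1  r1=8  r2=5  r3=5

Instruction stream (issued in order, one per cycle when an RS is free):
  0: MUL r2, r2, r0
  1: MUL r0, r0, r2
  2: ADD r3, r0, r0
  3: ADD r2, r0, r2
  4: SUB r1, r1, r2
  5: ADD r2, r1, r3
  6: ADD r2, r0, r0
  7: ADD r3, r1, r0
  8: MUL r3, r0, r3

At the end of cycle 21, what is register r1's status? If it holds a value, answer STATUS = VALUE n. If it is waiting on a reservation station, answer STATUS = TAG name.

cycle 1: issue MUL r2<-Mul1 // r0:1,r1:8,r2:Mul1,r3:5
cycle 2: issue MUL r0<-Mul2 // r0:Mul2,r1:8,r2:Mul1,r3:5
cycle 3: issue ADD r3<-Add1 // r0:Mul2,r1:8,r2:Mul1,r3:Add1
cycle 4: issue ADD r2<-Add2 // r0:Mul2,r1:8,r2:Add2,r3:Add1
cycle 5: stall // r0:Mul2,r1:8,r2:Add2,r3:Add1
cycle 6: CDB Mul1=5; stall // r0:Mul2,r1:8,r2:Add2,r3:Add1
cycle 7: stall // r0:Mul2,r1:8,r2:Add2,r3:Add1
cycle 8: stall // r0:Mul2,r1:8,r2:Add2,r3:Add1
cycle 9: stall // r0:Mul2,r1:8,r2:Add2,r3:Add1
cycle 10: stall // r0:Mul2,r1:8,r2:Add2,r3:Add1
cycle 11: CDB Mul2=5; stall // r0:5,r1:8,r2:Add2,r3:Add1
cycle 12: stall // r0:5,r1:8,r2:Add2,r3:Add1
cycle 13: stall // r0:5,r1:8,r2:Add2,r3:Add1
cycle 14: CDB Add1=10; issue SUB r1<-Add1 // r0:5,r1:Add1,r2:Add2,r3:10
cycle 15: CDB Add2=10; issue ADD r2<-Add2 // r0:5,r1:Add1,r2:Add2,r3:10
cycle 16: stall // r0:5,r1:Add1,r2:Add2,r3:10
cycle 17: stall // r0:5,r1:Add1,r2:Add2,r3:10
cycle 18: CDB Add1=-2; issue ADD r2<-Add1 // r0:5,r1:-2,r2:Add1,r3:10
cycle 19: stall // r0:5,r1:-2,r2:Add1,r3:10
cycle 20: stall // r0:5,r1:-2,r2:Add1,r3:10
cycle 21: CDB Add1=10; issue ADD r3<-Add1 // r0:5,r1:-2,r2:10,r3:Add1

STATUS = VALUE -2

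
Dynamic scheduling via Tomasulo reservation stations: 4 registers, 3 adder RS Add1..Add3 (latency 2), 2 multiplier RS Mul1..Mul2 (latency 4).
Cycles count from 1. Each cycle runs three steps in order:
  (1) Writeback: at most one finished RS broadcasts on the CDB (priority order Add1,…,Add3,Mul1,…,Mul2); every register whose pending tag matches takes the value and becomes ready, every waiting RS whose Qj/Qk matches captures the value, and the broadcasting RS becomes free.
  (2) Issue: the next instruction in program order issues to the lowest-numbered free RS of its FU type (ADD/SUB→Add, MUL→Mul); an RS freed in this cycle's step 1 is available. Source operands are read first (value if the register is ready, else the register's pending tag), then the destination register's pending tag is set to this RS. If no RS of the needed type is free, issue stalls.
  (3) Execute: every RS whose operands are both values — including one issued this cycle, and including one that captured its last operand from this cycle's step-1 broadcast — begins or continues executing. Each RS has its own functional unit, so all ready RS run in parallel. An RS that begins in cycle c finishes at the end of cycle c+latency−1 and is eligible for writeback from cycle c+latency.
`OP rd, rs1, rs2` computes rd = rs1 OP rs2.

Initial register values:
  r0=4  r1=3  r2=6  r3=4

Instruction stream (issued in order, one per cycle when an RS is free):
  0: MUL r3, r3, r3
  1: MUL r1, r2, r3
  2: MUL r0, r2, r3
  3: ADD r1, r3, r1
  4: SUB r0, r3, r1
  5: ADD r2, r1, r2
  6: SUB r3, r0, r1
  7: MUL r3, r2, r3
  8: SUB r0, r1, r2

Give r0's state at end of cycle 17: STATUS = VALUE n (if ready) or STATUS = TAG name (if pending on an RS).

STATUS = VALUE -6

c1: issue MUL r3<-Mul1 | r0:4,r1:3,r2:6,r3:Mul1
c2: issue MUL r1<-Mul2 | r0:4,r1:Mul2,r2:6,r3:Mul1
c3: stall | r0:4,r1:Mul2,r2:6,r3:Mul1
c4: stall | r0:4,r1:Mul2,r2:6,r3:Mul1
c5: CDB Mul1=16; issue MUL r0<-Mul1 | r0:Mul1,r1:Mul2,r2:6,r3:16
c6: issue ADD r1<-Add1 | r0:Mul1,r1:Add1,r2:6,r3:16
c7: issue SUB r0<-Add2 | r0:Add2,r1:Add1,r2:6,r3:16
c8: issue ADD r2<-Add3 | r0:Add2,r1:Add1,r2:Add3,r3:16
c9: CDB Mul1=96; stall | r0:Add2,r1:Add1,r2:Add3,r3:16
c10: CDB Mul2=96; stall | r0:Add2,r1:Add1,r2:Add3,r3:16
c11: stall | r0:Add2,r1:Add1,r2:Add3,r3:16
c12: CDB Add1=112; issue SUB r3<-Add1 | r0:Add2,r1:112,r2:Add3,r3:Add1
c13: issue MUL r3<-Mul1 | r0:Add2,r1:112,r2:Add3,r3:Mul1
c14: CDB Add2=-96; issue SUB r0<-Add2 | r0:Add2,r1:112,r2:Add3,r3:Mul1
c15: CDB Add3=118 | r0:Add2,r1:112,r2:118,r3:Mul1
c16: CDB Add1=-208 | r0:Add2,r1:112,r2:118,r3:Mul1
c17: CDB Add2=-6 | r0:-6,r1:112,r2:118,r3:Mul1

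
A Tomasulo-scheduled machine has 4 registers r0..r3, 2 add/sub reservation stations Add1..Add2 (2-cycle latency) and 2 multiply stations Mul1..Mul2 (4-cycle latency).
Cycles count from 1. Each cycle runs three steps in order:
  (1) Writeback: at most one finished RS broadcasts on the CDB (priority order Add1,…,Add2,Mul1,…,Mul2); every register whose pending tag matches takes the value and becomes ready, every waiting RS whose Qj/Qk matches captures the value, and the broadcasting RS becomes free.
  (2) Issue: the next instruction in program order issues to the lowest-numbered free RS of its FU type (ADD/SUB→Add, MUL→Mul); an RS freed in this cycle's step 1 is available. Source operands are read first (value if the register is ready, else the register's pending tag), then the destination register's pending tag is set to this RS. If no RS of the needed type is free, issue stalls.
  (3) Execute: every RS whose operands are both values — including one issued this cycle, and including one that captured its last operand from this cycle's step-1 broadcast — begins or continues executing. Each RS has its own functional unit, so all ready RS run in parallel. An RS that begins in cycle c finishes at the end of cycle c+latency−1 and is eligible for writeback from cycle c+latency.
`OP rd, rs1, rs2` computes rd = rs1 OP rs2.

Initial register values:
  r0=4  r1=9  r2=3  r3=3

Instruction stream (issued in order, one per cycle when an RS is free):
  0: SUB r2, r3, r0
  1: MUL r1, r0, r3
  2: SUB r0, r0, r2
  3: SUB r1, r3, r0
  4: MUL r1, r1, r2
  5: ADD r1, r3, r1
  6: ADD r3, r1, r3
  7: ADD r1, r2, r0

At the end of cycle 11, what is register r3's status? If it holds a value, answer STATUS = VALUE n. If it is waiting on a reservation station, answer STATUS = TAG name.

STATUS = TAG Add2

cycle 1: issue SUB r2<-Add1 // r0:4,r1:9,r2:Add1,r3:3
cycle 2: issue MUL r1<-Mul1 // r0:4,r1:Mul1,r2:Add1,r3:3
cycle 3: CDB Add1=-1; issue SUB r0<-Add1 // r0:Add1,r1:Mul1,r2:-1,r3:3
cycle 4: issue SUB r1<-Add2 // r0:Add1,r1:Add2,r2:-1,r3:3
cycle 5: CDB Add1=5; issue MUL r1<-Mul2 // r0:5,r1:Mul2,r2:-1,r3:3
cycle 6: CDB Mul1=12; issue ADD r1<-Add1 // r0:5,r1:Add1,r2:-1,r3:3
cycle 7: CDB Add2=-2; issue ADD r3<-Add2 // r0:5,r1:Add1,r2:-1,r3:Add2
cycle 8: stall // r0:5,r1:Add1,r2:-1,r3:Add2
cycle 9: stall // r0:5,r1:Add1,r2:-1,r3:Add2
cycle 10: stall // r0:5,r1:Add1,r2:-1,r3:Add2
cycle 11: CDB Mul2=2; stall // r0:5,r1:Add1,r2:-1,r3:Add2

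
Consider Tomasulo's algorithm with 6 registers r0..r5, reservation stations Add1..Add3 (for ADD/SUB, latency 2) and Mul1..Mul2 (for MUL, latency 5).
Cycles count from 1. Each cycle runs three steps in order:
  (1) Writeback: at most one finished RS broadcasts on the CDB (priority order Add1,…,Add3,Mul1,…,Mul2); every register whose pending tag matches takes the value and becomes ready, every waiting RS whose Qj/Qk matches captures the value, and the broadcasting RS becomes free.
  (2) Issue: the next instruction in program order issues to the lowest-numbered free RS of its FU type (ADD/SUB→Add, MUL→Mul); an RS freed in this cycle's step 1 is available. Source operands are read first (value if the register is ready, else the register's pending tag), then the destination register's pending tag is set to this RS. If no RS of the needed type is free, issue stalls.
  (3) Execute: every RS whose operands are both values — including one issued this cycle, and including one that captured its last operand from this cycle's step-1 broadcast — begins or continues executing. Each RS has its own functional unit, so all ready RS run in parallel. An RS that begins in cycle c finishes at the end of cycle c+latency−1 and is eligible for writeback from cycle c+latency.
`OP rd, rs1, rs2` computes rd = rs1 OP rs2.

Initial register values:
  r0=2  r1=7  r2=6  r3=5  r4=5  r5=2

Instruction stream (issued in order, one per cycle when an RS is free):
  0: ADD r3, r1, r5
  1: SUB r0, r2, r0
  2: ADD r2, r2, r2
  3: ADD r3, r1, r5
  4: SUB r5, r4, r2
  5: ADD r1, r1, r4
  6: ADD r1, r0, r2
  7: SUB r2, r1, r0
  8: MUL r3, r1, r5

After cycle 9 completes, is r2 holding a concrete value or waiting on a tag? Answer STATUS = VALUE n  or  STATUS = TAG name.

cycle 1: issue ADD r3<-Add1 // r0:2,r1:7,r2:6,r3:Add1,r4:5,r5:2
cycle 2: issue SUB r0<-Add2 // r0:Add2,r1:7,r2:6,r3:Add1,r4:5,r5:2
cycle 3: CDB Add1=9; issue ADD r2<-Add1 // r0:Add2,r1:7,r2:Add1,r3:9,r4:5,r5:2
cycle 4: CDB Add2=4; issue ADD r3<-Add2 // r0:4,r1:7,r2:Add1,r3:Add2,r4:5,r5:2
cycle 5: CDB Add1=12; issue SUB r5<-Add1 // r0:4,r1:7,r2:12,r3:Add2,r4:5,r5:Add1
cycle 6: CDB Add2=9; issue ADD r1<-Add2 // r0:4,r1:Add2,r2:12,r3:9,r4:5,r5:Add1
cycle 7: CDB Add1=-7; issue ADD r1<-Add1 // r0:4,r1:Add1,r2:12,r3:9,r4:5,r5:-7
cycle 8: CDB Add2=12; issue SUB r2<-Add2 // r0:4,r1:Add1,r2:Add2,r3:9,r4:5,r5:-7
cycle 9: CDB Add1=16; issue MUL r3<-Mul1 // r0:4,r1:16,r2:Add2,r3:Mul1,r4:5,r5:-7

STATUS = TAG Add2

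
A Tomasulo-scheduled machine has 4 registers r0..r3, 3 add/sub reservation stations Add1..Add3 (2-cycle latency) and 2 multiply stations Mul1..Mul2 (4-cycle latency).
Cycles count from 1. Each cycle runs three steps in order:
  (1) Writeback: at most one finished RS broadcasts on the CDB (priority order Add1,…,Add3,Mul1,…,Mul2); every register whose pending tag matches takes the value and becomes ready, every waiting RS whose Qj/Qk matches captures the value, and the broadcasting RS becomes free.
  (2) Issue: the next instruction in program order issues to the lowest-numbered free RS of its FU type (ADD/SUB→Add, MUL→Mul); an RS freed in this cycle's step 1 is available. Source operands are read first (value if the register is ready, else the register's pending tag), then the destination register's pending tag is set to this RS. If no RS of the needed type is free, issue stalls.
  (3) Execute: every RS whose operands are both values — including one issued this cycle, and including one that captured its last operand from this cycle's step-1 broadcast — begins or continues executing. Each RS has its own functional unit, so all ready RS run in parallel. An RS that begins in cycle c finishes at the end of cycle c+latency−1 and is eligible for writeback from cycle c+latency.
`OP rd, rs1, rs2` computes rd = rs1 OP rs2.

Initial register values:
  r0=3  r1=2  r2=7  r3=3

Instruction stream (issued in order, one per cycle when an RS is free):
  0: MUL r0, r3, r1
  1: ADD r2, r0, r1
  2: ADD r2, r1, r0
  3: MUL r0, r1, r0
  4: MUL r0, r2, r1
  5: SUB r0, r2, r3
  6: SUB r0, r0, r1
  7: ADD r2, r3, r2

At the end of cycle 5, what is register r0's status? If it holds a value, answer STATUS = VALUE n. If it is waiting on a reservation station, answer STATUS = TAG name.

STATUS = TAG Mul1

  c1: issue MUL r0<-Mul1  regs: r0:Mul1,r1:2,r2:7,r3:3
  c2: issue ADD r2<-Add1  regs: r0:Mul1,r1:2,r2:Add1,r3:3
  c3: issue ADD r2<-Add2  regs: r0:Mul1,r1:2,r2:Add2,r3:3
  c4: issue MUL r0<-Mul2  regs: r0:Mul2,r1:2,r2:Add2,r3:3
  c5: CDB Mul1=6; issue MUL r0<-Mul1  regs: r0:Mul1,r1:2,r2:Add2,r3:3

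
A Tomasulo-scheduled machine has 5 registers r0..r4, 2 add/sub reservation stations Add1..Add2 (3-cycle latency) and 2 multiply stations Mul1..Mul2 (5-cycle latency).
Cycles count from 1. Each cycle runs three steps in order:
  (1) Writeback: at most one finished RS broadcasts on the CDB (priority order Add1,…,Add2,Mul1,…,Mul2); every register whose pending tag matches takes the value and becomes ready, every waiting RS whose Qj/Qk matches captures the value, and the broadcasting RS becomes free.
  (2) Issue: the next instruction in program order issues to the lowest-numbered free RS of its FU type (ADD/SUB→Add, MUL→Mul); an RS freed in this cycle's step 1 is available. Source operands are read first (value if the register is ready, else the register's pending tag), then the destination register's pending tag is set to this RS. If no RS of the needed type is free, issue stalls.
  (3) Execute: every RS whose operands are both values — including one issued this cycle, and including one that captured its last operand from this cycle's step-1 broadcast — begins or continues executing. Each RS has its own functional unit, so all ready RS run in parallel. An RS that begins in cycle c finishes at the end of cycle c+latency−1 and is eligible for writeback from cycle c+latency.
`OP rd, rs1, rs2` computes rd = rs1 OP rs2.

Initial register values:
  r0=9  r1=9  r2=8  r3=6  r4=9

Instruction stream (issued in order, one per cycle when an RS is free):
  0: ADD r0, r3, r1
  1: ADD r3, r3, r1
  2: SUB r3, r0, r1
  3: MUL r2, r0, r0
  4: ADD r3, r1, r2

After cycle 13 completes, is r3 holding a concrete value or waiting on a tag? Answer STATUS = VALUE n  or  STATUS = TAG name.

STATUS = VALUE 234

cycle 1: issue ADD r0<-Add1 // r0:Add1,r1:9,r2:8,r3:6,r4:9
cycle 2: issue ADD r3<-Add2 // r0:Add1,r1:9,r2:8,r3:Add2,r4:9
cycle 3: stall // r0:Add1,r1:9,r2:8,r3:Add2,r4:9
cycle 4: CDB Add1=15; issue SUB r3<-Add1 // r0:15,r1:9,r2:8,r3:Add1,r4:9
cycle 5: CDB Add2=15; issue MUL r2<-Mul1 // r0:15,r1:9,r2:Mul1,r3:Add1,r4:9
cycle 6: issue ADD r3<-Add2 // r0:15,r1:9,r2:Mul1,r3:Add2,r4:9
cycle 7: CDB Add1=6 // r0:15,r1:9,r2:Mul1,r3:Add2,r4:9
cycle 8: - // r0:15,r1:9,r2:Mul1,r3:Add2,r4:9
cycle 9: - // r0:15,r1:9,r2:Mul1,r3:Add2,r4:9
cycle 10: CDB Mul1=225 // r0:15,r1:9,r2:225,r3:Add2,r4:9
cycle 11: - // r0:15,r1:9,r2:225,r3:Add2,r4:9
cycle 12: - // r0:15,r1:9,r2:225,r3:Add2,r4:9
cycle 13: CDB Add2=234 // r0:15,r1:9,r2:225,r3:234,r4:9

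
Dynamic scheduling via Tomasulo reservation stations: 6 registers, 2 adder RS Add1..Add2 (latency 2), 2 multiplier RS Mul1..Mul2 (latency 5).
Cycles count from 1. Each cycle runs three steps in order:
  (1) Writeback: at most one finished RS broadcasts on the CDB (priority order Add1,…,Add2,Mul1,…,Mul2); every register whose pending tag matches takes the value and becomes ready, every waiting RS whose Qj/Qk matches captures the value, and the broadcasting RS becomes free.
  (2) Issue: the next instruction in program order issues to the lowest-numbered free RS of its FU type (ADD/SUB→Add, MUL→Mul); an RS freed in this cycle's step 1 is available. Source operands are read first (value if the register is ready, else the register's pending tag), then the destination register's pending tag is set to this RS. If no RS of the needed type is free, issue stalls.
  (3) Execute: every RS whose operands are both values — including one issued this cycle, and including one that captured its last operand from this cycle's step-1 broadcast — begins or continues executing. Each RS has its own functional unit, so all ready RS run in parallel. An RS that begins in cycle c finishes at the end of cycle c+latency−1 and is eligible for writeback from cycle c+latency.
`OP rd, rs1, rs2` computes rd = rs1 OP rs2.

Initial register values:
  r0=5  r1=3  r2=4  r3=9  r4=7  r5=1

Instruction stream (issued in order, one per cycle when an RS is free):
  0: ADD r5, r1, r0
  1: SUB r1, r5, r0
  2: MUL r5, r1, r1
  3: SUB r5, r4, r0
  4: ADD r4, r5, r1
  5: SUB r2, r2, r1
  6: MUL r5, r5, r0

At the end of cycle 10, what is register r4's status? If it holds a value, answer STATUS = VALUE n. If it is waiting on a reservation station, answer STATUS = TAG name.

c1: issue ADD r5<-Add1 | r0:5,r1:3,r2:4,r3:9,r4:7,r5:Add1
c2: issue SUB r1<-Add2 | r0:5,r1:Add2,r2:4,r3:9,r4:7,r5:Add1
c3: CDB Add1=8; issue MUL r5<-Mul1 | r0:5,r1:Add2,r2:4,r3:9,r4:7,r5:Mul1
c4: issue SUB r5<-Add1 | r0:5,r1:Add2,r2:4,r3:9,r4:7,r5:Add1
c5: CDB Add2=3; issue ADD r4<-Add2 | r0:5,r1:3,r2:4,r3:9,r4:Add2,r5:Add1
c6: CDB Add1=2; issue SUB r2<-Add1 | r0:5,r1:3,r2:Add1,r3:9,r4:Add2,r5:2
c7: issue MUL r5<-Mul2 | r0:5,r1:3,r2:Add1,r3:9,r4:Add2,r5:Mul2
c8: CDB Add1=1 | r0:5,r1:3,r2:1,r3:9,r4:Add2,r5:Mul2
c9: CDB Add2=5 | r0:5,r1:3,r2:1,r3:9,r4:5,r5:Mul2
c10: CDB Mul1=9 | r0:5,r1:3,r2:1,r3:9,r4:5,r5:Mul2

STATUS = VALUE 5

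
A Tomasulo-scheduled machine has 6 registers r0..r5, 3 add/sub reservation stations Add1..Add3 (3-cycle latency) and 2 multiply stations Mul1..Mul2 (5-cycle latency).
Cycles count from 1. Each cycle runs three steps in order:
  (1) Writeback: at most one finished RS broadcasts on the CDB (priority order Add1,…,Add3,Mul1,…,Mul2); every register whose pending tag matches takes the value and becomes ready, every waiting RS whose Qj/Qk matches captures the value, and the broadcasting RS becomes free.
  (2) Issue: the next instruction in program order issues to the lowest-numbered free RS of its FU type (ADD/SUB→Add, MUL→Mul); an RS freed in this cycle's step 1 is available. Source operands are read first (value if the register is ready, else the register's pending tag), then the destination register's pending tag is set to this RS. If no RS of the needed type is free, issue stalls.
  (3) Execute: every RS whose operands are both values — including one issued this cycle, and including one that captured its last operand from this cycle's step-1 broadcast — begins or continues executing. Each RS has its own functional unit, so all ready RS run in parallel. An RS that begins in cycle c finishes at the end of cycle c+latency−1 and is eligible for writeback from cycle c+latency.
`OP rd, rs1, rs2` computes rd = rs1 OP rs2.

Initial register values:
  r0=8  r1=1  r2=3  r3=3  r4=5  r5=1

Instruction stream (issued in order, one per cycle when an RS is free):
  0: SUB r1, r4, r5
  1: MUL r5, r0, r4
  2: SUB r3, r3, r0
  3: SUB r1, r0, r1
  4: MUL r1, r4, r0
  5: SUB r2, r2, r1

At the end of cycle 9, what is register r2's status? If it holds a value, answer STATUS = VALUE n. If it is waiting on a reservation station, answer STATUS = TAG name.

STATUS = TAG Add2

  c1: issue SUB r1<-Add1  regs: r0:8,r1:Add1,r2:3,r3:3,r4:5,r5:1
  c2: issue MUL r5<-Mul1  regs: r0:8,r1:Add1,r2:3,r3:3,r4:5,r5:Mul1
  c3: issue SUB r3<-Add2  regs: r0:8,r1:Add1,r2:3,r3:Add2,r4:5,r5:Mul1
  c4: CDB Add1=4; issue SUB r1<-Add1  regs: r0:8,r1:Add1,r2:3,r3:Add2,r4:5,r5:Mul1
  c5: issue MUL r1<-Mul2  regs: r0:8,r1:Mul2,r2:3,r3:Add2,r4:5,r5:Mul1
  c6: CDB Add2=-5; issue SUB r2<-Add2  regs: r0:8,r1:Mul2,r2:Add2,r3:-5,r4:5,r5:Mul1
  c7: CDB Add1=4  regs: r0:8,r1:Mul2,r2:Add2,r3:-5,r4:5,r5:Mul1
  c8: CDB Mul1=40  regs: r0:8,r1:Mul2,r2:Add2,r3:-5,r4:5,r5:40
  c9: -  regs: r0:8,r1:Mul2,r2:Add2,r3:-5,r4:5,r5:40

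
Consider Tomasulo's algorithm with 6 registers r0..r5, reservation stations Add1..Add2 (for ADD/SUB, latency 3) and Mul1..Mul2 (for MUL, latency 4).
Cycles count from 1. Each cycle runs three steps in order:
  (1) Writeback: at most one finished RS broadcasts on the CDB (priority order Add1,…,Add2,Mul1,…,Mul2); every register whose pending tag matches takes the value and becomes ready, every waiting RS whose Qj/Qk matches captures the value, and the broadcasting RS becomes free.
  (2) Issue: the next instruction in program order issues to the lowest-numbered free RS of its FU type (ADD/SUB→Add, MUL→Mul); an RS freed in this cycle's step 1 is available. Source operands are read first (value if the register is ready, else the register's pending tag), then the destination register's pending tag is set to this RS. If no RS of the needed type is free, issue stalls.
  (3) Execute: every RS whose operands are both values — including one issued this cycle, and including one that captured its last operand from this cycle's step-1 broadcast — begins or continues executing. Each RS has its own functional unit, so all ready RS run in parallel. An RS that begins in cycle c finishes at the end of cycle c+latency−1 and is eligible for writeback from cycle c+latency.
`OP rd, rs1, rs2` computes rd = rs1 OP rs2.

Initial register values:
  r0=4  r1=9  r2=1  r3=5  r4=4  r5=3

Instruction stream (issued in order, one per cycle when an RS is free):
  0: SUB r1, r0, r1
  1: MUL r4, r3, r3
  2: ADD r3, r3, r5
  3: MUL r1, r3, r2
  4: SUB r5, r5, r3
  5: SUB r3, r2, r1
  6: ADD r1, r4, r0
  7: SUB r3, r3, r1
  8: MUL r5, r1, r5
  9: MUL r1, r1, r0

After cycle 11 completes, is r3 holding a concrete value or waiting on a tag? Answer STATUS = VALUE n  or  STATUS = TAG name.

  c1: issue SUB r1<-Add1  regs: r0:4,r1:Add1,r2:1,r3:5,r4:4,r5:3
  c2: issue MUL r4<-Mul1  regs: r0:4,r1:Add1,r2:1,r3:5,r4:Mul1,r5:3
  c3: issue ADD r3<-Add2  regs: r0:4,r1:Add1,r2:1,r3:Add2,r4:Mul1,r5:3
  c4: CDB Add1=-5; issue MUL r1<-Mul2  regs: r0:4,r1:Mul2,r2:1,r3:Add2,r4:Mul1,r5:3
  c5: issue SUB r5<-Add1  regs: r0:4,r1:Mul2,r2:1,r3:Add2,r4:Mul1,r5:Add1
  c6: CDB Add2=8; issue SUB r3<-Add2  regs: r0:4,r1:Mul2,r2:1,r3:Add2,r4:Mul1,r5:Add1
  c7: CDB Mul1=25; stall  regs: r0:4,r1:Mul2,r2:1,r3:Add2,r4:25,r5:Add1
  c8: stall  regs: r0:4,r1:Mul2,r2:1,r3:Add2,r4:25,r5:Add1
  c9: CDB Add1=-5; issue ADD r1<-Add1  regs: r0:4,r1:Add1,r2:1,r3:Add2,r4:25,r5:-5
  c10: CDB Mul2=8; stall  regs: r0:4,r1:Add1,r2:1,r3:Add2,r4:25,r5:-5
  c11: stall  regs: r0:4,r1:Add1,r2:1,r3:Add2,r4:25,r5:-5

STATUS = TAG Add2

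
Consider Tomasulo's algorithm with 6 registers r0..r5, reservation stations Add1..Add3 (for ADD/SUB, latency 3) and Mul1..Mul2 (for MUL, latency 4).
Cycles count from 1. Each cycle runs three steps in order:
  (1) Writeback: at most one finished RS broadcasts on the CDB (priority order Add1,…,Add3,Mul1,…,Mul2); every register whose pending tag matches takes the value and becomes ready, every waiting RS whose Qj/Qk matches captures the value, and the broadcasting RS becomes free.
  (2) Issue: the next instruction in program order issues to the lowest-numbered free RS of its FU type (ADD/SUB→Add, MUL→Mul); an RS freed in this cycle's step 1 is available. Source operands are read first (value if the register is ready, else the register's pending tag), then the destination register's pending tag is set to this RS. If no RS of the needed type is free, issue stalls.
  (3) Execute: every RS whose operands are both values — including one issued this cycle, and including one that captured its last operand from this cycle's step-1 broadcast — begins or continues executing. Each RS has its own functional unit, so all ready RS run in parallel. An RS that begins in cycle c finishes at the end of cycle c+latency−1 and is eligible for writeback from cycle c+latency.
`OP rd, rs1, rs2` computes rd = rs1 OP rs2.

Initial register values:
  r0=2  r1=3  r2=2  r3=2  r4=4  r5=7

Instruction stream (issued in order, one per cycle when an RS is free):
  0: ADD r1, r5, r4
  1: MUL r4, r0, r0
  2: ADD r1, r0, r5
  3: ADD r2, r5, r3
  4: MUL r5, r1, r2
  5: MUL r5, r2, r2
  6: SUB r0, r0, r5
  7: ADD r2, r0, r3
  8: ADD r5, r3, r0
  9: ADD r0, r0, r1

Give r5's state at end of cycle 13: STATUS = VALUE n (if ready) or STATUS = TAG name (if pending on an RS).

STATUS = TAG Add3

  c1: issue ADD r1<-Add1  regs: r0:2,r1:Add1,r2:2,r3:2,r4:4,r5:7
  c2: issue MUL r4<-Mul1  regs: r0:2,r1:Add1,r2:2,r3:2,r4:Mul1,r5:7
  c3: issue ADD r1<-Add2  regs: r0:2,r1:Add2,r2:2,r3:2,r4:Mul1,r5:7
  c4: CDB Add1=11; issue ADD r2<-Add1  regs: r0:2,r1:Add2,r2:Add1,r3:2,r4:Mul1,r5:7
  c5: issue MUL r5<-Mul2  regs: r0:2,r1:Add2,r2:Add1,r3:2,r4:Mul1,r5:Mul2
  c6: CDB Add2=9; stall  regs: r0:2,r1:9,r2:Add1,r3:2,r4:Mul1,r5:Mul2
  c7: CDB Add1=9; stall  regs: r0:2,r1:9,r2:9,r3:2,r4:Mul1,r5:Mul2
  c8: CDB Mul1=4; issue MUL r5<-Mul1  regs: r0:2,r1:9,r2:9,r3:2,r4:4,r5:Mul1
  c9: issue SUB r0<-Add1  regs: r0:Add1,r1:9,r2:9,r3:2,r4:4,r5:Mul1
  c10: issue ADD r2<-Add2  regs: r0:Add1,r1:9,r2:Add2,r3:2,r4:4,r5:Mul1
  c11: CDB Mul2=81; issue ADD r5<-Add3  regs: r0:Add1,r1:9,r2:Add2,r3:2,r4:4,r5:Add3
  c12: CDB Mul1=81; stall  regs: r0:Add1,r1:9,r2:Add2,r3:2,r4:4,r5:Add3
  c13: stall  regs: r0:Add1,r1:9,r2:Add2,r3:2,r4:4,r5:Add3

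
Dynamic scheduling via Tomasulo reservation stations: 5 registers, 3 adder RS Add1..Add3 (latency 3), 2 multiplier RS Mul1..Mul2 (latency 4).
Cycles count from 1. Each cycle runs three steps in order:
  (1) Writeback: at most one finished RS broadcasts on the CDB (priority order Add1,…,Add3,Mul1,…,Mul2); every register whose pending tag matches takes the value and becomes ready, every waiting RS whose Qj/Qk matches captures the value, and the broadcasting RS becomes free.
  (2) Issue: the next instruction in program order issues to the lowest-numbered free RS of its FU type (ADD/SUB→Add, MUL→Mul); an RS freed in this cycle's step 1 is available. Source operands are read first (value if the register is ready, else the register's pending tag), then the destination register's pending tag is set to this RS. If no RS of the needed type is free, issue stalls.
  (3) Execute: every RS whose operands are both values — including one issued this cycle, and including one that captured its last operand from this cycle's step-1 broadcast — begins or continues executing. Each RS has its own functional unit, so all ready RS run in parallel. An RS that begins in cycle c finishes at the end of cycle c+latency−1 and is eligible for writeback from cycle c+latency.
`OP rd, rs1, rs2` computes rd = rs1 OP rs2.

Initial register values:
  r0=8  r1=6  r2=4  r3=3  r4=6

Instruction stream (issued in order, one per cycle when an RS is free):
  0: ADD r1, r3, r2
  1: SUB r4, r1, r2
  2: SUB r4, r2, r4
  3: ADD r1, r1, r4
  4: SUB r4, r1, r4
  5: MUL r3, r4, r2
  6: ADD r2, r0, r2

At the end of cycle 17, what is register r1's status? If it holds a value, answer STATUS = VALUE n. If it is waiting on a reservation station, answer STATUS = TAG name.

STATUS = VALUE 8

cycle 1: issue ADD r1<-Add1 // r0:8,r1:Add1,r2:4,r3:3,r4:6
cycle 2: issue SUB r4<-Add2 // r0:8,r1:Add1,r2:4,r3:3,r4:Add2
cycle 3: issue SUB r4<-Add3 // r0:8,r1:Add1,r2:4,r3:3,r4:Add3
cycle 4: CDB Add1=7; issue ADD r1<-Add1 // r0:8,r1:Add1,r2:4,r3:3,r4:Add3
cycle 5: stall // r0:8,r1:Add1,r2:4,r3:3,r4:Add3
cycle 6: stall // r0:8,r1:Add1,r2:4,r3:3,r4:Add3
cycle 7: CDB Add2=3; issue SUB r4<-Add2 // r0:8,r1:Add1,r2:4,r3:3,r4:Add2
cycle 8: issue MUL r3<-Mul1 // r0:8,r1:Add1,r2:4,r3:Mul1,r4:Add2
cycle 9: stall // r0:8,r1:Add1,r2:4,r3:Mul1,r4:Add2
cycle 10: CDB Add3=1; issue ADD r2<-Add3 // r0:8,r1:Add1,r2:Add3,r3:Mul1,r4:Add2
cycle 11: - // r0:8,r1:Add1,r2:Add3,r3:Mul1,r4:Add2
cycle 12: - // r0:8,r1:Add1,r2:Add3,r3:Mul1,r4:Add2
cycle 13: CDB Add1=8 // r0:8,r1:8,r2:Add3,r3:Mul1,r4:Add2
cycle 14: CDB Add3=12 // r0:8,r1:8,r2:12,r3:Mul1,r4:Add2
cycle 15: - // r0:8,r1:8,r2:12,r3:Mul1,r4:Add2
cycle 16: CDB Add2=7 // r0:8,r1:8,r2:12,r3:Mul1,r4:7
cycle 17: - // r0:8,r1:8,r2:12,r3:Mul1,r4:7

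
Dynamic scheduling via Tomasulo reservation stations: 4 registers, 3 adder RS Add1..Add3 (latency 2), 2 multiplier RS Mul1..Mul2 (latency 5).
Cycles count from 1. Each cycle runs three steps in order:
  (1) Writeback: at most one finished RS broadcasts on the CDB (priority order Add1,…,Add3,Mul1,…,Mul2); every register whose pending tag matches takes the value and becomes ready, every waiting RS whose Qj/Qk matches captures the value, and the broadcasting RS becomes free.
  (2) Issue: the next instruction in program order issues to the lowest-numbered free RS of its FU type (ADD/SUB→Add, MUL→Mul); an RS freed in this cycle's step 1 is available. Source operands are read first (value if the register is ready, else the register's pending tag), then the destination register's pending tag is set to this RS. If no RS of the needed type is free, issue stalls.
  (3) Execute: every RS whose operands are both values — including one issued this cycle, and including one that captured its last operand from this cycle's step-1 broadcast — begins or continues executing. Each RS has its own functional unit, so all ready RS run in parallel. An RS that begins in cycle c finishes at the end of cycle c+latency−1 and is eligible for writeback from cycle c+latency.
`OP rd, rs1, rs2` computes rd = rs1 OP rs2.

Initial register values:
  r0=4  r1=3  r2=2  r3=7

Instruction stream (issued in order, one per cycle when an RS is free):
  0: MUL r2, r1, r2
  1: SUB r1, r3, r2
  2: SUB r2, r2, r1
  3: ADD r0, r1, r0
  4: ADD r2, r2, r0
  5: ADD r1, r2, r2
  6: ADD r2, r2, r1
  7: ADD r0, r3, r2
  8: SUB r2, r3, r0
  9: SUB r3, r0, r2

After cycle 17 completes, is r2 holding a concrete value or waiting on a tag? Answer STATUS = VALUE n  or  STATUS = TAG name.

c1: issue MUL r2<-Mul1 | r0:4,r1:3,r2:Mul1,r3:7
c2: issue SUB r1<-Add1 | r0:4,r1:Add1,r2:Mul1,r3:7
c3: issue SUB r2<-Add2 | r0:4,r1:Add1,r2:Add2,r3:7
c4: issue ADD r0<-Add3 | r0:Add3,r1:Add1,r2:Add2,r3:7
c5: stall | r0:Add3,r1:Add1,r2:Add2,r3:7
c6: CDB Mul1=6; stall | r0:Add3,r1:Add1,r2:Add2,r3:7
c7: stall | r0:Add3,r1:Add1,r2:Add2,r3:7
c8: CDB Add1=1; issue ADD r2<-Add1 | r0:Add3,r1:1,r2:Add1,r3:7
c9: stall | r0:Add3,r1:1,r2:Add1,r3:7
c10: CDB Add2=5; issue ADD r1<-Add2 | r0:Add3,r1:Add2,r2:Add1,r3:7
c11: CDB Add3=5; issue ADD r2<-Add3 | r0:5,r1:Add2,r2:Add3,r3:7
c12: stall | r0:5,r1:Add2,r2:Add3,r3:7
c13: CDB Add1=10; issue ADD r0<-Add1 | r0:Add1,r1:Add2,r2:Add3,r3:7
c14: stall | r0:Add1,r1:Add2,r2:Add3,r3:7
c15: CDB Add2=20; issue SUB r2<-Add2 | r0:Add1,r1:20,r2:Add2,r3:7
c16: stall | r0:Add1,r1:20,r2:Add2,r3:7
c17: CDB Add3=30; issue SUB r3<-Add3 | r0:Add1,r1:20,r2:Add2,r3:Add3

STATUS = TAG Add2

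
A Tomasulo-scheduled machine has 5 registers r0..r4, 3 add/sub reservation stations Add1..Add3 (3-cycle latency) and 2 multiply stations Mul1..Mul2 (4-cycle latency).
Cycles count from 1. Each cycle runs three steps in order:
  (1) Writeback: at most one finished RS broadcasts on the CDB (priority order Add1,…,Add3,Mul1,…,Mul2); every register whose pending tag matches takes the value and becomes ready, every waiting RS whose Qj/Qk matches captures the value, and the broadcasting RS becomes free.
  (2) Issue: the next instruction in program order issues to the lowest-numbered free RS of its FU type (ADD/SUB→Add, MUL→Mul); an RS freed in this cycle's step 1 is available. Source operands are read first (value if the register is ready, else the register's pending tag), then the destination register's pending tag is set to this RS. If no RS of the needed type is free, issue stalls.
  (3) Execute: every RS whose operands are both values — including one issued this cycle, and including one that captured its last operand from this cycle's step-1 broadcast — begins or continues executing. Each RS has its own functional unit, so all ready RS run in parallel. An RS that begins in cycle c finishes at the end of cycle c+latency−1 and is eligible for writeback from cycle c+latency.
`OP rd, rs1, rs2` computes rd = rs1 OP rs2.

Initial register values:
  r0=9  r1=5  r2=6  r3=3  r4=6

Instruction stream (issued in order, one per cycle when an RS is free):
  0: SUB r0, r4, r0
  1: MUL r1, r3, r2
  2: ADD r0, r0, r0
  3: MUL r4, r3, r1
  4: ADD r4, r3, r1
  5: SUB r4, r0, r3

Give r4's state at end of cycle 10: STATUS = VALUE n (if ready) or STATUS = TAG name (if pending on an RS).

STATUS = VALUE -9

c1: issue SUB r0<-Add1 | r0:Add1,r1:5,r2:6,r3:3,r4:6
c2: issue MUL r1<-Mul1 | r0:Add1,r1:Mul1,r2:6,r3:3,r4:6
c3: issue ADD r0<-Add2 | r0:Add2,r1:Mul1,r2:6,r3:3,r4:6
c4: CDB Add1=-3; issue MUL r4<-Mul2 | r0:Add2,r1:Mul1,r2:6,r3:3,r4:Mul2
c5: issue ADD r4<-Add1 | r0:Add2,r1:Mul1,r2:6,r3:3,r4:Add1
c6: CDB Mul1=18; issue SUB r4<-Add3 | r0:Add2,r1:18,r2:6,r3:3,r4:Add3
c7: CDB Add2=-6 | r0:-6,r1:18,r2:6,r3:3,r4:Add3
c8: - | r0:-6,r1:18,r2:6,r3:3,r4:Add3
c9: CDB Add1=21 | r0:-6,r1:18,r2:6,r3:3,r4:Add3
c10: CDB Add3=-9 | r0:-6,r1:18,r2:6,r3:3,r4:-9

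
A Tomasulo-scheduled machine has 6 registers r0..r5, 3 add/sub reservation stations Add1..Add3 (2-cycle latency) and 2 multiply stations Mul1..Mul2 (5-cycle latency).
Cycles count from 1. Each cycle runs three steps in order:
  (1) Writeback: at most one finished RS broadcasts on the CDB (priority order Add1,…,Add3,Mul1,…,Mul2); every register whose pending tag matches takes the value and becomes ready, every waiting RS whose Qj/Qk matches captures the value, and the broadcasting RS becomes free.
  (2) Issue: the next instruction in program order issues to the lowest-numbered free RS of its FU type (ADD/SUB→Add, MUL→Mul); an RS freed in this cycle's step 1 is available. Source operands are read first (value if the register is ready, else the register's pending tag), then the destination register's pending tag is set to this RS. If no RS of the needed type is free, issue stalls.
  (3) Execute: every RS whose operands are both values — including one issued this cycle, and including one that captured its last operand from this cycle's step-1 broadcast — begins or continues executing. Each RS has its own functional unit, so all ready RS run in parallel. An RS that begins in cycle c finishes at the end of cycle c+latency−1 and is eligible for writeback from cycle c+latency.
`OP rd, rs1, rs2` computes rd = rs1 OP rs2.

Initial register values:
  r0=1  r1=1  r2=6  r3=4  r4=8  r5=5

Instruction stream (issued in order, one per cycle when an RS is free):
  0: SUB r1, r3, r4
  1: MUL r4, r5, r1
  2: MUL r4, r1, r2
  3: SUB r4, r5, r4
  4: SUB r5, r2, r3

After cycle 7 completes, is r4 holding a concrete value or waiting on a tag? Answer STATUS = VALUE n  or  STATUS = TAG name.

cycle 1: issue SUB r1<-Add1 // r0:1,r1:Add1,r2:6,r3:4,r4:8,r5:5
cycle 2: issue MUL r4<-Mul1 // r0:1,r1:Add1,r2:6,r3:4,r4:Mul1,r5:5
cycle 3: CDB Add1=-4; issue MUL r4<-Mul2 // r0:1,r1:-4,r2:6,r3:4,r4:Mul2,r5:5
cycle 4: issue SUB r4<-Add1 // r0:1,r1:-4,r2:6,r3:4,r4:Add1,r5:5
cycle 5: issue SUB r5<-Add2 // r0:1,r1:-4,r2:6,r3:4,r4:Add1,r5:Add2
cycle 6: - // r0:1,r1:-4,r2:6,r3:4,r4:Add1,r5:Add2
cycle 7: CDB Add2=2 // r0:1,r1:-4,r2:6,r3:4,r4:Add1,r5:2

STATUS = TAG Add1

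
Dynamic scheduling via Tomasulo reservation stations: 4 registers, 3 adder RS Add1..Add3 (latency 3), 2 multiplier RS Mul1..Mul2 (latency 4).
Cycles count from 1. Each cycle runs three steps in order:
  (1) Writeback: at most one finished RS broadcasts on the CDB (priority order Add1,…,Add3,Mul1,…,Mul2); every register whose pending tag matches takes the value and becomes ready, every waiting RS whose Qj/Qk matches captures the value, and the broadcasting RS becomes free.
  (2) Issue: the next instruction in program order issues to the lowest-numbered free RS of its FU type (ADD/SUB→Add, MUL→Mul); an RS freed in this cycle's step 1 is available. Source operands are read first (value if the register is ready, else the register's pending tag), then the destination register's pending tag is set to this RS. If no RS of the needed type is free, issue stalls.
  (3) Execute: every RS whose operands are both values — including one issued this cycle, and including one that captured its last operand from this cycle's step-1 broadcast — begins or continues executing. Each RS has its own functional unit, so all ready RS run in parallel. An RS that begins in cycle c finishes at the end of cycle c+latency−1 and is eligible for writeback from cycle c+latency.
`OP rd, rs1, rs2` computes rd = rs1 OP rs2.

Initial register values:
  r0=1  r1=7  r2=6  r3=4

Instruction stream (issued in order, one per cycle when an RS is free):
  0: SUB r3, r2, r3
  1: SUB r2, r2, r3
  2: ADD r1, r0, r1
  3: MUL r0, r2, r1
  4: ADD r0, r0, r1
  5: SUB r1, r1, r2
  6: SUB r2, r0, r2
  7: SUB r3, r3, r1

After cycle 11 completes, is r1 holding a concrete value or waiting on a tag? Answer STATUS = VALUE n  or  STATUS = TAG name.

  c1: issue SUB r3<-Add1  regs: r0:1,r1:7,r2:6,r3:Add1
  c2: issue SUB r2<-Add2  regs: r0:1,r1:7,r2:Add2,r3:Add1
  c3: issue ADD r1<-Add3  regs: r0:1,r1:Add3,r2:Add2,r3:Add1
  c4: CDB Add1=2; issue MUL r0<-Mul1  regs: r0:Mul1,r1:Add3,r2:Add2,r3:2
  c5: issue ADD r0<-Add1  regs: r0:Add1,r1:Add3,r2:Add2,r3:2
  c6: CDB Add3=8; issue SUB r1<-Add3  regs: r0:Add1,r1:Add3,r2:Add2,r3:2
  c7: CDB Add2=4; issue SUB r2<-Add2  regs: r0:Add1,r1:Add3,r2:Add2,r3:2
  c8: stall  regs: r0:Add1,r1:Add3,r2:Add2,r3:2
  c9: stall  regs: r0:Add1,r1:Add3,r2:Add2,r3:2
  c10: CDB Add3=4; issue SUB r3<-Add3  regs: r0:Add1,r1:4,r2:Add2,r3:Add3
  c11: CDB Mul1=32  regs: r0:Add1,r1:4,r2:Add2,r3:Add3

STATUS = VALUE 4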